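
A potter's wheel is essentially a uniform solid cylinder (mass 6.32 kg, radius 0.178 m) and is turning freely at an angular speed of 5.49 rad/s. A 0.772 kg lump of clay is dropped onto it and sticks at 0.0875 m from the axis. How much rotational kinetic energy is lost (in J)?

No external torque acts about the axis; L_before = L_after.
I_p = ½(6.32)(0.178)² = 0.1001 kg·m².
Added inertia Σmr² = (0.772)(0.0875)² = 0.005911 kg·m²; I_f = 0.1001 + 0.005911 = 0.1060 kg·m².
ω_f = I_p ω_i / I_f = (0.1001)(5.49) / 0.1060 = 5.184 rad/s.
KE_i = ½(0.1001)(5.490 rad/s)² = 1.509 J; KE_f = ½(0.1060)(5.184)² = 1.425 J.

energy lost ≈ 0.0841 J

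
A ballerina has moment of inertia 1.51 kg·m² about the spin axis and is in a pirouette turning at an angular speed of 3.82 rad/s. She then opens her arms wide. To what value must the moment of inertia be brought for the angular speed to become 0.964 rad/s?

With no external torque about the axis, L is conserved: I₁ω₁ = I₂ω₂.
I₂ = I₁ω₁ / ω₂ = (1.51)(3.82) / (0.964) = 5.984 kg·m².

I₂ ≈ 5.98 kg·m²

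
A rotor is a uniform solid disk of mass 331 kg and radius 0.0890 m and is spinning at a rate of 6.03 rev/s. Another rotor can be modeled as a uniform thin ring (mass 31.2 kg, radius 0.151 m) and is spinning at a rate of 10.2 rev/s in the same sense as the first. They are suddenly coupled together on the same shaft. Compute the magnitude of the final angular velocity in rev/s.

The coupling torques are internal; angular momentum about the shared axis is conserved.
Moments of inertia: I_A = ½(331)(0.0890)² = 1.311 kg·m²; I_B = (31.2)(0.151)² = 0.7114 kg·m².
Taking A's sense as positive: L = (1.311)(6.03) + (0.7114)(10.2) = 15.16 kg·m²·rev/s.
Combined I = 1.311 + 0.7114 = 2.022 kg·m².
ω_f = L / I = 15.16 / 2.022 = 7.497 rev/s.

|ω_f| ≈ 7.50 rev/s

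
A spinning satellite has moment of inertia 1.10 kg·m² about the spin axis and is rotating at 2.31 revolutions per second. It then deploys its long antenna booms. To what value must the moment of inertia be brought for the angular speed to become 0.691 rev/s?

I₂ ≈ 3.68 kg·m²

Angular momentum about the spin axis is conserved since the torque about it is zero.
I₂ = I₁ω₁ / ω₂ = (1.10)(2.31) / (0.691) = 3.677 kg·m².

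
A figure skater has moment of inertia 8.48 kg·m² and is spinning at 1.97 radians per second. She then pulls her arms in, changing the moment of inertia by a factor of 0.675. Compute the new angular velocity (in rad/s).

ω₂ ≈ 2.92 rad/s

With no external torque about the axis, L is conserved: I₁ω₁ = I₂ω₂.
I₂ = 0.675 × 8.48 = 5.724 kg·m².
ω₂ = I₁ω₁ / I₂ = (8.480)(1.97 rad/s) / (5.724) = 2.919 rad/s.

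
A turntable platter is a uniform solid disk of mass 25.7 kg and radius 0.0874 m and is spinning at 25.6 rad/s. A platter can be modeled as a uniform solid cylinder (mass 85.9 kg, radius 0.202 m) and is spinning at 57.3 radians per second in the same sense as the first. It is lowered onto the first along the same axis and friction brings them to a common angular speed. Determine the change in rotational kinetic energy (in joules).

ΔKE ≈ -46.7 J

No external torque acts about the common axis, so total angular momentum is conserved.
Moments of inertia: I_A = ½(25.7)(0.0874)² = 0.09816 kg·m²; I_B = ½(85.9)(0.202)² = 1.753 kg·m².
Taking A's sense as positive: L = (0.09816)(25.6) + (1.753)(57.3) = 102.9 kg·m²·rad/s.
Combined I = 0.09816 + 1.753 = 1.851 kg·m².
ω_f = L / I = 102.9 / 1.851 = 55.62 rad/s.
KE_i = ½ΣIω² = 2909 J; KE_f = ½(1.851)(55.62)² = 2862 J.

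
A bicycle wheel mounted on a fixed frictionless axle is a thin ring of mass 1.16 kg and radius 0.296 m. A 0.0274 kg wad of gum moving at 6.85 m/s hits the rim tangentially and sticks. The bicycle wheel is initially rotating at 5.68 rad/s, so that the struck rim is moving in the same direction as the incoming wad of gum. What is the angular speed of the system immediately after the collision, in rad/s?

About the axle the impulsive forces during the collision are internal, so angular momentum about that axis is conserved.
I_p = (1.16)(0.296)² = 0.1016 kg·m². Taking the sense of the wad of gum's angular momentum as positive, L_{wad} = m v R = (0.0274)(6.85)(0.296) = 0.05556 kg·m²/s.
L_i = +I_p ω_p + m v R = +(0.1016)(5.68) + 0.05556 = 0.6328 kg·m²/s.
After sticking, I_f = I_p + m R² = 0.1016 + (0.0274)(0.296)² = 0.1040 kg·m².
ω_f = L_i / I_f = 0.6328 / 0.1040 = 6.083 rad/s.

|ω_f| ≈ 6.08 rad/s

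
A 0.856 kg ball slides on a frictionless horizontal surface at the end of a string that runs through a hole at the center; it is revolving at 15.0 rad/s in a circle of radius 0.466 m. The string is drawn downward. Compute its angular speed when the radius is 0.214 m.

The constraining force is radial, so m r² ω about the center is conserved.
ω₂ = ω₁ (r₁/r₂)² = (15.0)(0.466/0.214)² = 71.13 rad/s.

ω₂ ≈ 71.1 rad/s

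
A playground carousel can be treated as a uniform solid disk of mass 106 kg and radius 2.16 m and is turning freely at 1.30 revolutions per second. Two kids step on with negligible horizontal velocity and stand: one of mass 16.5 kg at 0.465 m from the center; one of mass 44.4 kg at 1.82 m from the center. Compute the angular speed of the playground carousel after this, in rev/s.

ω_f ≈ 0.808 rev/s

No external torque acts about the center; L_before = L_after.
I_p = ½(106)(2.16)² = 247.3 kg·m².
Added inertia Σmr² = (16.5)(0.465)² + (44.4)(1.82)² = 150.6 kg·m²; I_f = 247.3 + 150.6 = 397.9 kg·m².
ω_f = I_p ω_i / I_f = (247.3)(1.30) / 397.9 = 0.8079 rev/s.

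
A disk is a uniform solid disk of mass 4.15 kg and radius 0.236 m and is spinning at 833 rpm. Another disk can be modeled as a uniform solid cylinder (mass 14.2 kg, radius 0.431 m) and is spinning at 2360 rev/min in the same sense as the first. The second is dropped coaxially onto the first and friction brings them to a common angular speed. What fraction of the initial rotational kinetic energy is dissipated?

fraction ≈ 0.0334

The coupling torques are internal; angular momentum about the shared axis is conserved.
Moments of inertia: I_A = ½(4.15)(0.236)² = 0.1156 kg·m²; I_B = ½(14.2)(0.431)² = 1.319 kg·m².
Taking A's sense as positive: L = (0.1156)(833) + (1.319)(2360) = 3209 kg·m²·rpm.
Combined I = 0.1156 + 1.319 = 1.434 kg·m².
ω_f = L / I = 3209 / 1.434 = 2237 rpm.
KE_i = ½ΣIω² = 40720 J; KE_f = ½(1.434)(234.3)² = 39360 J.
Fraction dissipated = (KE_i − KE_f)/KE_i = 0.03336.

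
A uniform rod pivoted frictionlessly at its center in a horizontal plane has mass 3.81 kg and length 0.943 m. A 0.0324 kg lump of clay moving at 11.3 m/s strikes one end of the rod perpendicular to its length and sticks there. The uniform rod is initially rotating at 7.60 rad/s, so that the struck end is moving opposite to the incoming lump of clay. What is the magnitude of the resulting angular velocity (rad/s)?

|ω_f| ≈ 6.81 rad/s

About the pivot the impulsive forces during the collision are internal, so angular momentum about that axis is conserved.
I_p = (1/12)(3.81)(0.943)² = 0.2823 kg·m². Taking the sense of the lump of clay's angular momentum as positive, L_{lump} = m v R = (0.0324)(11.3)(0.943/2) = 0.1726 kg·m²/s.
L_i = −I_p ω_p + m v R = −(0.2823)(7.60) + 0.1726 = -1.973 kg·m²/s.
After sticking, I_f = I_p + m R² = 0.2823 + (0.0324)(0.943/2)² = 0.2895 kg·m².
ω_f = L_i / I_f = -1.973 / 0.2895 = -6.815 rad/s.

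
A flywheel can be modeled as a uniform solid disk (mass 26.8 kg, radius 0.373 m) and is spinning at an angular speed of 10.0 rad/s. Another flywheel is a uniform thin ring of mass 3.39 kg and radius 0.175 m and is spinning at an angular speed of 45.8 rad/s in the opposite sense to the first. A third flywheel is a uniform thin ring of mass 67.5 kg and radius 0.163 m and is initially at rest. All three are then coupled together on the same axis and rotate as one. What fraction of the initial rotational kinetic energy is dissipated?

The coupling torques are internal; angular momentum about the shared axis is conserved.
Moments of inertia: I_A = ½(26.8)(0.373)² = 1.864 kg·m²; I_B = (3.39)(0.175)² = 0.1038 kg·m²; I_C = (67.5)(0.163)² = 1.793 kg·m².
Taking A's sense as positive: L = (1.864)(10.0) − (0.1038)(45.8) = 13.89 kg·m²·rad/s.
Combined I = 1.864 + 0.1038 + 1.793 = 3.762 kg·m².
ω_f = L / I = 13.89 / 3.762 = 3.692 rad/s.
KE_i = ½ΣIω² = 202.1 J; KE_f = ½(3.762)(3.692)² = 25.64 J.
Fraction dissipated = (KE_i − KE_f)/KE_i = 0.8731.

fraction ≈ 0.873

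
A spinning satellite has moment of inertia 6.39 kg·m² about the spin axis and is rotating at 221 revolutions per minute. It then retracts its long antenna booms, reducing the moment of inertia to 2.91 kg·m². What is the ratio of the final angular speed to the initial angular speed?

ω₂/ω₁ ≈ 2.20

Angular momentum about the spin axis is conserved since the torque about it is zero.
ω₂/ω₁ = I₁/I₂ = 6.390 / 2.910 = 2.196.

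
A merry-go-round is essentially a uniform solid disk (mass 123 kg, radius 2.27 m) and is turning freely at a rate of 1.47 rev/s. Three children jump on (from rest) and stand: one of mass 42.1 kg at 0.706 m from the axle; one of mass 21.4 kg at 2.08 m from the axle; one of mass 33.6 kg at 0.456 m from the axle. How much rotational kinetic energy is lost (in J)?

The added mass arrives with no angular momentum about the axle, and any external torque about the axle is negligible, so the system's angular momentum is conserved.
I_p = ½(123)(2.27)² = 316.9 kg·m².
Added inertia Σmr² = (42.1)(0.706)² + (21.4)(2.08)² + (33.6)(0.456)² = 120.6 kg·m²; I_f = 316.9 + 120.6 = 437.5 kg·m².
ω_f = I_p ω_i / I_f = (316.9)(1.47) / 437.5 = 1.065 rev/s.
KE_i = ½(316.9)(9.236 rad/s)² = 13520 J; KE_f = ½(437.5)(6.691)² = 9792 J.

energy lost ≈ 3730 J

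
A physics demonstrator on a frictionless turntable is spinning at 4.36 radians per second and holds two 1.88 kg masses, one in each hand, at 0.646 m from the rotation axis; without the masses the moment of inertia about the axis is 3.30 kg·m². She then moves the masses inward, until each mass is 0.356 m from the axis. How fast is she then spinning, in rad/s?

Angular momentum about the spin axis is conserved since the torque about it is zero.
I₁ = 3.30 + 2(1.88)(0.646)² = 4.869 kg·m²; I₂ = 3.30 + 2(1.88)(0.356)² = 3.777 kg·m².
ω₂ = I₁ω₁ / I₂ = (4.869)(4.36 rad/s) / (3.777) = 5.621 rad/s.

ω₂ ≈ 5.62 rad/s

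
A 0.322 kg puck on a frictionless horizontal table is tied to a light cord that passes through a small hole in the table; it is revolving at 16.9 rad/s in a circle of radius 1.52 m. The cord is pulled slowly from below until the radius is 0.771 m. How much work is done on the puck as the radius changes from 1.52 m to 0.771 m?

No torque about the axis ⇒ m r₁² ω₁ = m r₂² ω₂.
ω₂ = ω₁ (r₁/r₂)² = (16.9)(1.52/0.771)² = 65.68 rad/s.
W = ΔKE = ½m(v₂² − v₁²) = 306.7 J.

W ≈ 307 J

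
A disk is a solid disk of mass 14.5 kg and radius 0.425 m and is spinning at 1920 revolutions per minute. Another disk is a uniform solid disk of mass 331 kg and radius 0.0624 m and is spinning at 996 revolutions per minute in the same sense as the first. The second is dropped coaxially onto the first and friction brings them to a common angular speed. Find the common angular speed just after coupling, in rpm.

The coupling torques are internal; angular momentum about the shared axis is conserved.
Moments of inertia: I_A = ½(14.5)(0.425)² = 1.310 kg·m²; I_B = ½(331)(0.0624)² = 0.6444 kg·m².
Taking A's sense as positive: L = (1.310)(1920) + (0.6444)(996) = 3156 kg·m²·rpm.
Combined I = 1.310 + 0.6444 = 1.954 kg·m².
ω_f = L / I = 3156 / 1.954 = 1615 rpm.

|ω_f| ≈ 1620 rpm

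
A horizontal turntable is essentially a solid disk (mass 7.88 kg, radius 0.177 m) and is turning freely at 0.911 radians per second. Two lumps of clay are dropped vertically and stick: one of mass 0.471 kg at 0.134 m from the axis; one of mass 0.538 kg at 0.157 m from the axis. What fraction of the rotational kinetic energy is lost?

fraction ≈ 0.150

The added mass arrives with no angular momentum about the axis, and any external torque about the axis is negligible, so the system's angular momentum is conserved.
I_p = ½(7.88)(0.177)² = 0.1234 kg·m².
Added inertia Σmr² = (0.471)(0.134)² + (0.538)(0.157)² = 0.02172 kg·m²; I_f = 0.1234 + 0.02172 = 0.1452 kg·m².
ω_f = I_p ω_i / I_f = (0.1234)(0.911) / 0.1452 = 0.7747 rad/s.
KE_i = ½(0.1234)(0.9110 rad/s)² = 0.05122 J; KE_f = ½(0.1452)(0.7747)² = 0.04356 J.
Fraction lost = 0.1496.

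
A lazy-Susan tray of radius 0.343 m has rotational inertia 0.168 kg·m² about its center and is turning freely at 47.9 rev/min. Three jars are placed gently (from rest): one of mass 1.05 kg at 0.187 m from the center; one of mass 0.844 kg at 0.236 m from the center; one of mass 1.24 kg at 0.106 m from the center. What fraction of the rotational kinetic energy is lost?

fraction ≈ 0.368

The added mass arrives with no angular momentum about the center, and any external torque about the center is negligible, so the system's angular momentum is conserved.
Added inertia Σmr² = (1.05)(0.187)² + (0.844)(0.236)² + (1.24)(0.106)² = 0.09766 kg·m²; I_f = 0.1680 + 0.09766 = 0.2657 kg·m².
ω_f = I_p ω_i / I_f = (0.1680)(47.9) / 0.2657 = 30.29 rpm.
KE_i = ½(0.1680)(5.016 rad/s)² = 2.114 J; KE_f = ½(0.2657)(3.172)² = 1.337 J.
Fraction lost = 0.3676.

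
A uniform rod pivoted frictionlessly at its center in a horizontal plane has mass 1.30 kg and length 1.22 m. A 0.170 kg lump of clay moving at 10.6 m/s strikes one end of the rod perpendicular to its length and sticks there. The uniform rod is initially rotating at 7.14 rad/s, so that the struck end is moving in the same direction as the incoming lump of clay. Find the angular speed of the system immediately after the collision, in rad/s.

|ω_f| ≈ 10.0 rad/s

The axle reaction passes through the pivot and exerts no torque about it; angular momentum about the pivot is conserved through the impact.
I_p = (1/12)(1.30)(1.22)² = 0.1612 kg·m². Taking the sense of the lump of clay's angular momentum as positive, L_{lump} = m v R = (0.170)(10.6)(1.22/2) = 1.099 kg·m²/s.
L_i = +I_p ω_p + m v R = +(0.1612)(7.14) + 1.099 = 2.250 kg·m²/s.
After sticking, I_f = I_p + m R² = 0.1612 + (0.170)(1.22/2)² = 0.2245 kg·m².
ω_f = L_i / I_f = 2.250 / 0.2245 = 10.02 rad/s.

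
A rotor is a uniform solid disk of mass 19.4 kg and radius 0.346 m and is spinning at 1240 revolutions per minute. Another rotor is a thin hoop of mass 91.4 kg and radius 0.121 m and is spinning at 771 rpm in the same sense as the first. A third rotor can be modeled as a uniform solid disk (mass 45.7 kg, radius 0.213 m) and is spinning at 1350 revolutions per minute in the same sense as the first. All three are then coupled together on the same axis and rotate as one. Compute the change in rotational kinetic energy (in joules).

ΔKE ≈ -1270 J

The coupling torques are internal; angular momentum about the shared axis is conserved.
Moments of inertia: I_A = ½(19.4)(0.346)² = 1.161 kg·m²; I_B = (91.4)(0.121)² = 1.338 kg·m²; I_C = ½(45.7)(0.213)² = 1.037 kg·m².
Taking A's sense as positive: L = (1.161)(1240) + (1.338)(771) + (1.037)(1350) = 3871 kg·m²·rpm.
Combined I = 1.161 + 1.338 + 1.037 = 3.536 kg·m².
ω_f = L / I = 3871 / 3.536 = 1095 rpm.
KE_i = ½ΣIω² = 24510 J; KE_f = ½(3.536)(114.6)² = 23240 J.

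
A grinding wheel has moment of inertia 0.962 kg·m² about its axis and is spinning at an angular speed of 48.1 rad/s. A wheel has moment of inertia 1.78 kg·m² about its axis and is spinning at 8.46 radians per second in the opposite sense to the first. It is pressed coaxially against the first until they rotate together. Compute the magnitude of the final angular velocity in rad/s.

The coupling torques are internal; angular momentum about the shared axis is conserved.
Taking A's sense as positive: L = (0.9620)(48.1) − (1.780)(8.46) = 31.21 kg·m²·rad/s.
Combined I = 0.9620 + 1.780 = 2.742 kg·m².
ω_f = L / I = 31.21 / 2.742 = 11.38 rad/s.

|ω_f| ≈ 11.4 rad/s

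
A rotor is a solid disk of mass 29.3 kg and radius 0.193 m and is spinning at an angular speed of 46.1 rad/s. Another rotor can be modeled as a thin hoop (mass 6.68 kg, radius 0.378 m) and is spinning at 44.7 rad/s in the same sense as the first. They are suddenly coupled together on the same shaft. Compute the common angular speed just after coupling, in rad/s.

The coupling torques are internal; angular momentum about the shared axis is conserved.
Moments of inertia: I_A = ½(29.3)(0.193)² = 0.5457 kg·m²; I_B = (6.68)(0.378)² = 0.9545 kg·m².
Taking A's sense as positive: L = (0.5457)(46.1) + (0.9545)(44.7) = 67.82 kg·m²·rad/s.
Combined I = 0.5457 + 0.9545 = 1.500 kg·m².
ω_f = L / I = 67.82 / 1.500 = 45.21 rad/s.

|ω_f| ≈ 45.2 rad/s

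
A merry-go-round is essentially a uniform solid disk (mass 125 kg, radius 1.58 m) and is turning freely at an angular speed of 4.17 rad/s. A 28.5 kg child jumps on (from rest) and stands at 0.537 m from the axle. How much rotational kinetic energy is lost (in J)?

The added mass arrives with no angular momentum about the axle, and any external torque about the axle is negligible, so the system's angular momentum is conserved.
I_p = ½(125)(1.58)² = 156.0 kg·m².
Added inertia Σmr² = (28.5)(0.537)² = 8.219 kg·m²; I_f = 156.0 + 8.219 = 164.2 kg·m².
ω_f = I_p ω_i / I_f = (156.0)(4.17) / 164.2 = 3.961 rad/s.
KE_i = ½(156.0)(4.170 rad/s)² = 1357 J; KE_f = ½(164.2)(3.961)² = 1289 J.

energy lost ≈ 67.9 J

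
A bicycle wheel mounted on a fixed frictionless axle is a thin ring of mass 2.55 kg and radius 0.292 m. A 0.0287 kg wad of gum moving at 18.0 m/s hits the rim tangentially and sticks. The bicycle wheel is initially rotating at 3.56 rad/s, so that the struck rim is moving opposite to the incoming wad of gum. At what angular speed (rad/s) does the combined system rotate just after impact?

About the axle the impulsive forces during the collision are internal, so angular momentum about that axis is conserved.
I_p = (2.55)(0.292)² = 0.2174 kg·m². Taking the sense of the wad of gum's angular momentum as positive, L_{wad} = m v R = (0.0287)(18.0)(0.292) = 0.1508 kg·m²/s.
L_i = −I_p ω_p + m v R = −(0.2174)(3.56) + 0.1508 = -0.6232 kg·m²/s.
After sticking, I_f = I_p + m R² = 0.2174 + (0.0287)(0.292)² = 0.2199 kg·m².
ω_f = L_i / I_f = -0.6232 / 0.2199 = -2.834 rad/s.

|ω_f| ≈ 2.83 rad/s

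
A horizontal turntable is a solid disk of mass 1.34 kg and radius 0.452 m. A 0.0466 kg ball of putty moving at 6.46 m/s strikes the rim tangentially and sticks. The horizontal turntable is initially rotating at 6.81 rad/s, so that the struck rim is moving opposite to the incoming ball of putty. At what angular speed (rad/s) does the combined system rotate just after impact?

The axle reaction passes through the axle and exerts no torque about it; angular momentum about the axle is conserved through the impact.
I_p = ½(1.34)(0.452)² = 0.1369 kg·m². Taking the sense of the ball of putty's angular momentum as positive, L_{ball} = m v R = (0.0466)(6.46)(0.452) = 0.1361 kg·m²/s.
L_i = −I_p ω_p + m v R = −(0.1369)(6.81) + 0.1361 = -0.7961 kg·m²/s.
After sticking, I_f = I_p + m R² = 0.1369 + (0.0466)(0.452)² = 0.1464 kg·m².
ω_f = L_i / I_f = -0.7961 / 0.1464 = -5.438 rad/s.

|ω_f| ≈ 5.44 rad/s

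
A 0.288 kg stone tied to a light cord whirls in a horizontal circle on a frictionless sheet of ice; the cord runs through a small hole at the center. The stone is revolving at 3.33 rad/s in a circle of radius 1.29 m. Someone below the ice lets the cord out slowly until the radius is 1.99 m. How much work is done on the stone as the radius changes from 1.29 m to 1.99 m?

W ≈ -1.54 J

No torque about the axis ⇒ m r₁² ω₁ = m r₂² ω₂.
ω₂ = ω₁ (r₁/r₂)² = (3.33)(1.29/1.99)² = 1.399 rad/s.
W = ΔKE = ½m(v₂² − v₁²) = -1.541 J.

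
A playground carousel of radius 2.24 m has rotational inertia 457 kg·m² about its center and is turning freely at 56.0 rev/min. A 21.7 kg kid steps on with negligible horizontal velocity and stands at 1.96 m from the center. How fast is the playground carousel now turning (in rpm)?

ω_f ≈ 47.4 rpm

The added mass arrives with no angular momentum about the center, and any external torque about the center is negligible, so the system's angular momentum is conserved.
Added inertia Σmr² = (21.7)(1.96)² = 83.36 kg·m²; I_f = 457.0 + 83.36 = 540.4 kg·m².
ω_f = I_p ω_i / I_f = (457.0)(56.0) / 540.4 = 47.36 rpm.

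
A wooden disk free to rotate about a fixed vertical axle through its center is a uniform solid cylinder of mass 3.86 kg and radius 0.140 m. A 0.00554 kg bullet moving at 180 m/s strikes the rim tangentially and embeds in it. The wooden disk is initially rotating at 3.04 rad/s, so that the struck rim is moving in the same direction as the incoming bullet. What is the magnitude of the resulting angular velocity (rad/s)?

The axle reaction passes through the axle and exerts no torque about it; angular momentum about the axle is conserved through the impact.
I_p = ½(3.86)(0.140)² = 0.03783 kg·m². Taking the sense of the bullet's angular momentum as positive, L_{bullet} = m v R = (0.00554)(180)(0.140) = 0.1396 kg·m²/s.
L_i = +I_p ω_p + m v R = +(0.03783)(3.04) + 0.1396 = 0.2546 kg·m²/s.
After sticking, I_f = I_p + m R² = 0.03783 + (0.00554)(0.140)² = 0.03794 kg·m².
ω_f = L_i / I_f = 0.2546 / 0.03794 = 6.711 rad/s.

|ω_f| ≈ 6.71 rad/s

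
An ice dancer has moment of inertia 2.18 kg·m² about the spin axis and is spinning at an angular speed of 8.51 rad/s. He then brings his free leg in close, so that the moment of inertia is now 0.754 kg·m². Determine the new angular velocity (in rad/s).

ω₂ ≈ 24.6 rad/s

No external torque acts about the spin axis, so angular momentum is conserved.
ω₂ = I₁ω₁ / I₂ = (2.180)(8.51 rad/s) / (0.7540) = 24.60 rad/s.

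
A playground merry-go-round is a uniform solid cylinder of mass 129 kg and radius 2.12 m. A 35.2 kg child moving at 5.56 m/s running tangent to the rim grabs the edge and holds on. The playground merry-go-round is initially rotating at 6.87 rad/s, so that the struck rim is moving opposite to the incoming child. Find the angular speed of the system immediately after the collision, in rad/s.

The axle reaction passes through the axle and exerts no torque about it; angular momentum about the axle is conserved through the impact.
I_p = ½(129)(2.12)² = 289.9 kg·m². Taking the sense of the child's angular momentum as positive, L_{child} = m v R = (35.2)(5.56)(2.12) = 414.9 kg·m²/s.
L_i = −I_p ω_p + m v R = −(289.9)(6.87) + 414.9 = -1577 kg·m²/s.
After sticking, I_f = I_p + m R² = 289.9 + (35.2)(2.12)² = 448.1 kg·m².
ω_f = L_i / I_f = -1577 / 448.1 = -3.519 rad/s.

|ω_f| ≈ 3.52 rad/s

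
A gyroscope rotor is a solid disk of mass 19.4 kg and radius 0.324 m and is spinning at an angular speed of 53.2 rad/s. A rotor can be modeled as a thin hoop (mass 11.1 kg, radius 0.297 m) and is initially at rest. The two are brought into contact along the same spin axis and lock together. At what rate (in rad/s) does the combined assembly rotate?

The coupling torques are internal; angular momentum about the shared axis is conserved.
Moments of inertia: I_A = ½(19.4)(0.324)² = 1.018 kg·m²; I_B = (11.1)(0.297)² = 0.9791 kg·m².
Taking A's sense as positive: L = (1.018)(53.2) = 54.17 kg·m²·rad/s.
Combined I = 1.018 + 0.9791 = 1.997 kg·m².
ω_f = L / I = 54.17 / 1.997 = 27.12 rad/s.

|ω_f| ≈ 27.1 rad/s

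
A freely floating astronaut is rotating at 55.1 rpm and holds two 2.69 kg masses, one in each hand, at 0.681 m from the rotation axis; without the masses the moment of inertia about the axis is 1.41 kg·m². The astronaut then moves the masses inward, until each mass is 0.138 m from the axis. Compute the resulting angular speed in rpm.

Angular momentum about the spin axis is conserved since the torque about it is zero.
I₁ = 1.41 + 2(2.69)(0.681)² = 3.905 kg·m²; I₂ = 1.41 + 2(2.69)(0.138)² = 1.512 kg·m².
ω₂ = I₁ω₁ / I₂ = (3.905)(55.1 rpm) / (1.512) = 142.3 rpm.

ω₂ ≈ 142 rpm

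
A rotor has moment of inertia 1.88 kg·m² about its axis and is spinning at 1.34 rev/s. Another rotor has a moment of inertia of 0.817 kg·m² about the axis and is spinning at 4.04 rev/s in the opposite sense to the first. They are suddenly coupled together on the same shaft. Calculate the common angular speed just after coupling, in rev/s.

No external torque acts about the common axis, so total angular momentum is conserved.
Taking A's sense as positive: L = (1.880)(1.34) − (0.8170)(4.04) = -0.7815 kg·m²·rev/s.
Combined I = 1.880 + 0.8170 = 2.697 kg·m².
ω_f = L / I = -0.7815 / 2.697 = -0.2898 rev/s.

|ω_f| ≈ 0.290 rev/s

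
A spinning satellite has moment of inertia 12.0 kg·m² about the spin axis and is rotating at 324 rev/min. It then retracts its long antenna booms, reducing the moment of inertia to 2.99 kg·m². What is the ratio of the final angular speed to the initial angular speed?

Angular momentum about the spin axis is conserved since the torque about it is zero.
ω₂/ω₁ = I₁/I₂ = 12.00 / 2.990 = 4.013.

ω₂/ω₁ ≈ 4.01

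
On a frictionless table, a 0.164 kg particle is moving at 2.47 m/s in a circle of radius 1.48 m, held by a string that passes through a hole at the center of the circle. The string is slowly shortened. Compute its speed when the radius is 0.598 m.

v₂ ≈ 6.11 m/s

The only horizontal force on the mass is along the cord (radial), so it exerts no torque about the hole and angular momentum m v r is conserved.
v₂ = v₁ r₁ / r₂ = (2.47)(1.48) / (0.598) = 6.113 m/s.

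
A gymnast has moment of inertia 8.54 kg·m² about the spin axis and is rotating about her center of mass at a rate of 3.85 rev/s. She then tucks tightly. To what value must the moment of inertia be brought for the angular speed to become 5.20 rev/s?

I₂ ≈ 6.32 kg·m²

Angular momentum about the spin axis is conserved since the torque about it is zero.
I₂ = I₁ω₁ / ω₂ = (8.54)(3.85) / (5.20) = 6.323 kg·m².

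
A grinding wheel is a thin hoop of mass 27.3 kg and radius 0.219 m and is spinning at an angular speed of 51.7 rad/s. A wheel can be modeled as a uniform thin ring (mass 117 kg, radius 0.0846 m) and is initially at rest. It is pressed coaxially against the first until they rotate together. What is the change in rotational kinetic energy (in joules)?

ΔKE ≈ -683 J

No external torque acts about the common axis, so total angular momentum is conserved.
Moments of inertia: I_A = (27.3)(0.219)² = 1.309 kg·m²; I_B = (117)(0.0846)² = 0.8374 kg·m².
Taking A's sense as positive: L = (1.309)(51.7) = 67.69 kg·m²·rad/s.
Combined I = 1.309 + 0.8374 = 2.147 kg·m².
ω_f = L / I = 67.69 / 2.147 = 31.53 rad/s.
KE_i = ½ΣIω² = 1750 J; KE_f = ½(2.147)(31.53)² = 1067 J.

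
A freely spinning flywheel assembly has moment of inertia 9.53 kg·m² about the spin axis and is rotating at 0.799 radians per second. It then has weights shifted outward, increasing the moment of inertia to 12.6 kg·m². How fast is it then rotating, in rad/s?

No external torque acts about the spin axis, so angular momentum is conserved.
ω₂ = I₁ω₁ / I₂ = (9.530)(0.799 rad/s) / (12.60) = 0.6043 rad/s.

ω₂ ≈ 0.604 rad/s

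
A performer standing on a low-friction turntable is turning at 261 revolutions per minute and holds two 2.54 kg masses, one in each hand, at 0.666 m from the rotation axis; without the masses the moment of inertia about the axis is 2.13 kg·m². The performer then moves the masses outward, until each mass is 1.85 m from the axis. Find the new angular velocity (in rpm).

Angular momentum about the spin axis is conserved since the torque about it is zero.
I₁ = 2.13 + 2(2.54)(0.666)² = 4.383 kg·m²; I₂ = 2.13 + 2(2.54)(1.85)² = 19.52 kg·m².
ω₂ = I₁ω₁ / I₂ = (4.383)(261 rpm) / (19.52) = 58.62 rpm.

ω₂ ≈ 58.6 rpm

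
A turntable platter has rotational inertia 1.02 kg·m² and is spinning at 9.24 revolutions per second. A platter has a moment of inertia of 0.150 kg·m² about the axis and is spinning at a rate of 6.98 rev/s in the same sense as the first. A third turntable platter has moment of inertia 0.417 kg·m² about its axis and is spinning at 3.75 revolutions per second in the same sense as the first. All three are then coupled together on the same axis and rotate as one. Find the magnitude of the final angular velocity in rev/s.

No external torque acts about the common axis, so total angular momentum is conserved.
Taking A's sense as positive: L = (1.020)(9.24) + (0.1500)(6.98) + (0.4170)(3.75) = 12.04 kg·m²·rev/s.
Combined I = 1.020 + 0.1500 + 0.4170 = 1.587 kg·m².
ω_f = L / I = 12.04 / 1.587 = 7.584 rev/s.

|ω_f| ≈ 7.58 rev/s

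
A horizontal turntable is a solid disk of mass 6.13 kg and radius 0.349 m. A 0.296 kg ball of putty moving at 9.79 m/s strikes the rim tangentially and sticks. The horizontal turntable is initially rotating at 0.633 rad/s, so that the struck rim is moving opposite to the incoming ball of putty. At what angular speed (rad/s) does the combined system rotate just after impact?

About the axle the impulsive forces during the collision are internal, so angular momentum about that axis is conserved.
I_p = ½(6.13)(0.349)² = 0.3733 kg·m². Taking the sense of the ball of putty's angular momentum as positive, L_{ball} = m v R = (0.296)(9.79)(0.349) = 1.011 kg·m²/s.
L_i = −I_p ω_p + m v R = −(0.3733)(0.633) + 1.011 = 0.7750 kg·m²/s.
After sticking, I_f = I_p + m R² = 0.3733 + (0.296)(0.349)² = 0.4094 kg·m².
ω_f = L_i / I_f = 0.7750 / 0.4094 = 1.893 rad/s.

|ω_f| ≈ 1.89 rad/s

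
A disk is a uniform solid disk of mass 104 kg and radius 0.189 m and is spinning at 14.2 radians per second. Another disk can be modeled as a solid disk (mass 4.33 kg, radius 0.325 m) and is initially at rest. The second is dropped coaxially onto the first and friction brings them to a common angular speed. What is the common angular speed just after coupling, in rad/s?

The coupling torques are internal; angular momentum about the shared axis is conserved.
Moments of inertia: I_A = ½(104)(0.189)² = 1.857 kg·m²; I_B = ½(4.33)(0.325)² = 0.2287 kg·m².
Taking A's sense as positive: L = (1.857)(14.2) = 26.38 kg·m²·rad/s.
Combined I = 1.857 + 0.2287 = 2.086 kg·m².
ω_f = L / I = 26.38 / 2.086 = 12.64 rad/s.

|ω_f| ≈ 12.6 rad/s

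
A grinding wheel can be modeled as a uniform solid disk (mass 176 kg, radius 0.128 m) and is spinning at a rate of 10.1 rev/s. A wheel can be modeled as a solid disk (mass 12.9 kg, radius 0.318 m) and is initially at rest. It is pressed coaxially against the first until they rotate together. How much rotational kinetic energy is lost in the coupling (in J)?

ΔKE lost ≈ 904 J

No external torque acts about the common axis, so total angular momentum is conserved.
Moments of inertia: I_A = ½(176)(0.128)² = 1.442 kg·m²; I_B = ½(12.9)(0.318)² = 0.6522 kg·m².
Taking A's sense as positive: L = (1.442)(10.1) = 14.56 kg·m²·rev/s.
Combined I = 1.442 + 0.6522 = 2.094 kg·m².
ω_f = L / I = 14.56 / 2.094 = 6.954 rev/s.
KE_i = ½ΣIω² = 2903 J; KE_f = ½(2.094)(43.69)² = 1999 J.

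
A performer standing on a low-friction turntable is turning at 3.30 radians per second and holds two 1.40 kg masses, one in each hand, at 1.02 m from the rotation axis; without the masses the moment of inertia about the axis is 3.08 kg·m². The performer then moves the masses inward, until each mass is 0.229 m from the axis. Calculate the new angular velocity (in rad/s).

No external torque acts about the spin axis, so angular momentum is conserved.
I₁ = 3.08 + 2(1.40)(1.02)² = 5.993 kg·m²; I₂ = 3.08 + 2(1.40)(0.229)² = 3.227 kg·m².
ω₂ = I₁ω₁ / I₂ = (5.993)(3.30 rad/s) / (3.227) = 6.129 rad/s.

ω₂ ≈ 6.13 rad/s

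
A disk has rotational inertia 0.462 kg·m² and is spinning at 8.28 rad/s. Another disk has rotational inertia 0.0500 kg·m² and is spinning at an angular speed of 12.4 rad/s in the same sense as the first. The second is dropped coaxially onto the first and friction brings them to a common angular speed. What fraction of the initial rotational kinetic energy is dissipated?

The coupling torques are internal; angular momentum about the shared axis is conserved.
Taking A's sense as positive: L = (0.4620)(8.28) + (0.05000)(12.4) = 4.445 kg·m²·rad/s.
Combined I = 0.4620 + 0.05000 = 0.5120 kg·m².
ω_f = L / I = 4.445 / 0.5120 = 8.682 rad/s.
KE_i = ½ΣIω² = 19.68 J; KE_f = ½(0.5120)(8.682)² = 19.30 J.
Fraction dissipated = (KE_i − KE_f)/KE_i = 0.01946.

fraction ≈ 0.0195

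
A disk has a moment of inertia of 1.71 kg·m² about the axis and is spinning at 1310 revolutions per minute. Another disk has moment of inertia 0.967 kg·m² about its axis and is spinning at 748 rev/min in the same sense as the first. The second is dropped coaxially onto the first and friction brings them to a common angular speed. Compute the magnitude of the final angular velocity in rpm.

No external torque acts about the common axis, so total angular momentum is conserved.
Taking A's sense as positive: L = (1.710)(1310) + (0.9670)(748) = 2963 kg·m²·rpm.
Combined I = 1.710 + 0.9670 = 2.677 kg·m².
ω_f = L / I = 2963 / 2.677 = 1107 rpm.

|ω_f| ≈ 1110 rpm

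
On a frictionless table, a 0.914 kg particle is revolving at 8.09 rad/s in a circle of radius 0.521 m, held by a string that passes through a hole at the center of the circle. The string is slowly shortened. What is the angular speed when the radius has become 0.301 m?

No torque about the axis ⇒ m r₁² ω₁ = m r₂² ω₂.
ω₂ = ω₁ (r₁/r₂)² = (8.09)(0.521/0.301)² = 24.24 rad/s.

ω₂ ≈ 24.2 rad/s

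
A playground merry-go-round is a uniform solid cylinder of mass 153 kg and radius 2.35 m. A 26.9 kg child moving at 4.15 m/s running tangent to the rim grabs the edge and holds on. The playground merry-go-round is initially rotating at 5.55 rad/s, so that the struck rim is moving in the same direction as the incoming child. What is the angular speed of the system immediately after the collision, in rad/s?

|ω_f| ≈ 4.57 rad/s

The axle reaction passes through the axle and exerts no torque about it; angular momentum about the axle is conserved through the impact.
I_p = ½(153)(2.35)² = 422.5 kg·m². Taking the sense of the child's angular momentum as positive, L_{child} = m v R = (26.9)(4.15)(2.35) = 262.3 kg·m²/s.
L_i = +I_p ω_p + m v R = +(422.5)(5.55) + 262.3 = 2607 kg·m²/s.
After sticking, I_f = I_p + m R² = 422.5 + (26.9)(2.35)² = 571.0 kg·m².
ω_f = L_i / I_f = 2607 / 571.0 = 4.566 rad/s.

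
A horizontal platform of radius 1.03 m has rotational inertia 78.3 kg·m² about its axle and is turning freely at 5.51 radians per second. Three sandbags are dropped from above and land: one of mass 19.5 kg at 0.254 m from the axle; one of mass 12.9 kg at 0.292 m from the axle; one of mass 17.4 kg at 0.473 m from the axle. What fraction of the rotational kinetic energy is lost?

No external torque acts about the axle; L_before = L_after.
Added inertia Σmr² = (19.5)(0.254)² + (12.9)(0.292)² + (17.4)(0.473)² = 6.251 kg·m²; I_f = 78.30 + 6.251 = 84.55 kg·m².
ω_f = I_p ω_i / I_f = (78.30)(5.51) / 84.55 = 5.103 rad/s.
KE_i = ½(78.30)(5.510 rad/s)² = 1189 J; KE_f = ½(84.55)(5.103)² = 1101 J.
Fraction lost = 0.07393.

fraction ≈ 0.0739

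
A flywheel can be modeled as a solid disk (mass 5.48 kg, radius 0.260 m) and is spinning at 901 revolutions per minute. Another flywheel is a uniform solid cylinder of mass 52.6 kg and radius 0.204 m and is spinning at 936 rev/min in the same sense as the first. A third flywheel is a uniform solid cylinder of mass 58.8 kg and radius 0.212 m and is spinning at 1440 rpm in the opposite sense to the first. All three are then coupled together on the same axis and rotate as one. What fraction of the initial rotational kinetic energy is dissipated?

fraction ≈ 0.949

No external torque acts about the common axis, so total angular momentum is conserved.
Moments of inertia: I_A = ½(5.48)(0.260)² = 0.1852 kg·m²; I_B = ½(52.6)(0.204)² = 1.095 kg·m²; I_C = ½(58.8)(0.212)² = 1.321 kg·m².
Taking A's sense as positive: L = (0.1852)(901) + (1.095)(936) − (1.321)(1440) = -711.4 kg·m²·rpm.
Combined I = 0.1852 + 1.095 + 1.321 = 2.601 kg·m².
ω_f = L / I = -711.4 / 2.601 = -273.5 rpm.
KE_i = ½ΣIω² = 21110 J; KE_f = ½(2.601)(28.64)² = 1067 J.
Fraction dissipated = (KE_i − KE_f)/KE_i = 0.9495.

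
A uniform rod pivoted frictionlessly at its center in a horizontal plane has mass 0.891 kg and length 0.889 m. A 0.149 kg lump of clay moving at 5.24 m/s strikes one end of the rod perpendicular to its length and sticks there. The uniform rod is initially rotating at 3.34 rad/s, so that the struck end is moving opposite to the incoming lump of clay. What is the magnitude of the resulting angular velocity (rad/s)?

About the pivot the impulsive forces during the collision are internal, so angular momentum about that axis is conserved.
I_p = (1/12)(0.891)(0.889)² = 0.05868 kg·m². Taking the sense of the lump of clay's angular momentum as positive, L_{lump} = m v R = (0.149)(5.24)(0.889/2) = 0.3470 kg·m²/s.
L_i = −I_p ω_p + m v R = −(0.05868)(3.34) + 0.3470 = 0.1511 kg·m²/s.
After sticking, I_f = I_p + m R² = 0.05868 + (0.149)(0.889/2)² = 0.08812 kg·m².
ω_f = L_i / I_f = 0.1511 / 0.08812 = 1.714 rad/s.

|ω_f| ≈ 1.71 rad/s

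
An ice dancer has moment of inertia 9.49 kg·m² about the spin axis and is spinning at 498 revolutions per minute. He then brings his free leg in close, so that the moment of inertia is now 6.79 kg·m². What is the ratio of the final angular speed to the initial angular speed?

ω₂/ω₁ ≈ 1.40

With no external torque about the axis, L is conserved: I₁ω₁ = I₂ω₂.
ω₂/ω₁ = I₁/I₂ = 9.490 / 6.790 = 1.398.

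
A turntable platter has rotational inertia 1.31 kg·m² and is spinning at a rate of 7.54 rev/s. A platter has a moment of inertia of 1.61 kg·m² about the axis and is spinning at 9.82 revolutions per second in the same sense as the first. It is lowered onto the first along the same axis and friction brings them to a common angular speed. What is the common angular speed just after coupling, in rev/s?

No external torque acts about the common axis, so total angular momentum is conserved.
Taking A's sense as positive: L = (1.310)(7.54) + (1.610)(9.82) = 25.69 kg·m²·rev/s.
Combined I = 1.310 + 1.610 = 2.920 kg·m².
ω_f = L / I = 25.69 / 2.920 = 8.797 rev/s.

|ω_f| ≈ 8.80 rev/s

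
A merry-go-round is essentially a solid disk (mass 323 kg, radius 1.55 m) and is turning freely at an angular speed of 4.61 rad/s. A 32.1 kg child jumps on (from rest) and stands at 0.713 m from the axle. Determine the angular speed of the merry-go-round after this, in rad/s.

No external torque acts about the axle; L_before = L_after.
I_p = ½(323)(1.55)² = 388.0 kg·m².
Added inertia Σmr² = (32.1)(0.713)² = 16.32 kg·m²; I_f = 388.0 + 16.32 = 404.3 kg·m².
ω_f = I_p ω_i / I_f = (388.0)(4.61) / 404.3 = 4.424 rad/s.

ω_f ≈ 4.42 rad/s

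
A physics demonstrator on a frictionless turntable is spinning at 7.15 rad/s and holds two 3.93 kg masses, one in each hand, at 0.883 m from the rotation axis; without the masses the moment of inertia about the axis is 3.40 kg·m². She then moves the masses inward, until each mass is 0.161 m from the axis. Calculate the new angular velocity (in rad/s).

ω₂ ≈ 18.9 rad/s

No external torque acts about the spin axis, so angular momentum is conserved.
I₁ = 3.40 + 2(3.93)(0.883)² = 9.528 kg·m²; I₂ = 3.40 + 2(3.93)(0.161)² = 3.604 kg·m².
ω₂ = I₁ω₁ / I₂ = (9.528)(7.15 rad/s) / (3.604) = 18.90 rad/s.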